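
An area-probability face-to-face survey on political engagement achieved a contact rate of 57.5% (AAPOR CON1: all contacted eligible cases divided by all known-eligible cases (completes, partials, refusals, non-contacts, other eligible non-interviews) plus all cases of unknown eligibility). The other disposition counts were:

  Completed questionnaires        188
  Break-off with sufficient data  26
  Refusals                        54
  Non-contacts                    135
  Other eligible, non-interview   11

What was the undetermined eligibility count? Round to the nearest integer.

Numerator: 188 + 26 + 54 + 11 = 279
CON1 = 279 / D = 0.575
D = 279 / 0.575 = 485.2
Rest of base = 414
undetermined eligibility = 485.2 − 414 ≈ 71

71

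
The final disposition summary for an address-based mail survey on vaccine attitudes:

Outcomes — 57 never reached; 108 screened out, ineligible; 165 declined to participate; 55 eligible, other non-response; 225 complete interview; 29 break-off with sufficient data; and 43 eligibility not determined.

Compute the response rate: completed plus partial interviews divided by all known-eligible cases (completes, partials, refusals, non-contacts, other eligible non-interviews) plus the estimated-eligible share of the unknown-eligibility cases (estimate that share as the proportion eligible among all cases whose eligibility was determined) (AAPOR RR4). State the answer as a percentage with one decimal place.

44.8%

Numerator: 225 + 29 = 254
Determined eligible: 225 + 29 + 165 + 57 + 55 = 531
e = 531 / (531 + 108) = 531 / 639 = 0.8310
e × U: 0.8310 × 43 = 35.73
Denom: 531 + 35.73 = 566.73
RR4 = 254 / 566.73 = 0.4482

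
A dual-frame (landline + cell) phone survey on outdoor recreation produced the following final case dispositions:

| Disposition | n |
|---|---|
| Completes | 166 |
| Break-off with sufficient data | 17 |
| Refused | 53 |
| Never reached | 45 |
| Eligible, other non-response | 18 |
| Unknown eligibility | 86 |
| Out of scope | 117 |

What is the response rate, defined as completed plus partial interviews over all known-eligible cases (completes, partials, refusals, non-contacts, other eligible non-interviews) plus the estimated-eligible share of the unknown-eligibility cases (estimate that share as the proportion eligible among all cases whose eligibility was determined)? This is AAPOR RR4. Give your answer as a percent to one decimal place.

50.7%

Top = 166 + 17 = 183
Eligible (known) = 166 + 17 + 53 + 45 + 18 = 299
e = 299 / (299 + 117) = 299 / 416 = 0.7188
Estimated eligible among unknowns = 0.7188 × 86 = 61.82
Denominator = 299 + 61.82 = 360.82
RR4 = 183 / 360.82 = 0.5072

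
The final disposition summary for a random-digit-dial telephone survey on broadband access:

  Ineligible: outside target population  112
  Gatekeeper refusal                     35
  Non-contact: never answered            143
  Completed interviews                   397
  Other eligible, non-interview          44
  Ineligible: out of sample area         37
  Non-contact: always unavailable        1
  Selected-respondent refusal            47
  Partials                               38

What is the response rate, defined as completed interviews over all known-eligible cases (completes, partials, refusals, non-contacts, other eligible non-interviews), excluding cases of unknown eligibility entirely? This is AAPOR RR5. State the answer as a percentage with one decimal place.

Refusal or break-off = 35 + 47 = 82
Never reached = 143 + 1 = 144
Not eligible = 112 + 37 = 149
Num: 397
Denominator: 397 + 38 + 82 + 144 + 44 = 705
RR5 = 397 / 705 = 0.5631

56.3%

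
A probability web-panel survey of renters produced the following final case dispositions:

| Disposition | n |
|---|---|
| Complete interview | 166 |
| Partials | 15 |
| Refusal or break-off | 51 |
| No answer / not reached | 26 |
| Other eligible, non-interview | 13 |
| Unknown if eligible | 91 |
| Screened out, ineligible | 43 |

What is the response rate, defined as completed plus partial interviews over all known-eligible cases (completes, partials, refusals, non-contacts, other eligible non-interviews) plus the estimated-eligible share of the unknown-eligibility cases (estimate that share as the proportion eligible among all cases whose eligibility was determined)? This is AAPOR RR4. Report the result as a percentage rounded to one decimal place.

51.8%

Numerator = 166 + 15 = 181
Determined eligible = 166 + 15 + 51 + 26 + 13 = 271
e = 271 / (271 + 43) = 271 / 314 = 0.8631
Eligible share of unknowns = 0.8631 × 91 = 78.54
Denom = 271 + 78.54 = 349.54
RR4 = 181 / 349.54 = 0.5178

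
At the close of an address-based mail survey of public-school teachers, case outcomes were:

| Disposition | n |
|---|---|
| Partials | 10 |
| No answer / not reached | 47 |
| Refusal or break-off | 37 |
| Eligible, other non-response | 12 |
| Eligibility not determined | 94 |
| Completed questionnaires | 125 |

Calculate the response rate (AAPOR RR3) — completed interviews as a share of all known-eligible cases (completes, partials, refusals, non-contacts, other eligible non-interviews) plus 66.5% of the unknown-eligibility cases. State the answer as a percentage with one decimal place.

42.6%

Numerator: 125
Known eligible: 125 + 10 + 37 + 47 + 12 = 231
Eligible share of unknowns: 0.6650 × 94 = 62.51
Denominator: 231 + 62.51 = 293.51
RR3 = 125 / 293.51 = 0.4259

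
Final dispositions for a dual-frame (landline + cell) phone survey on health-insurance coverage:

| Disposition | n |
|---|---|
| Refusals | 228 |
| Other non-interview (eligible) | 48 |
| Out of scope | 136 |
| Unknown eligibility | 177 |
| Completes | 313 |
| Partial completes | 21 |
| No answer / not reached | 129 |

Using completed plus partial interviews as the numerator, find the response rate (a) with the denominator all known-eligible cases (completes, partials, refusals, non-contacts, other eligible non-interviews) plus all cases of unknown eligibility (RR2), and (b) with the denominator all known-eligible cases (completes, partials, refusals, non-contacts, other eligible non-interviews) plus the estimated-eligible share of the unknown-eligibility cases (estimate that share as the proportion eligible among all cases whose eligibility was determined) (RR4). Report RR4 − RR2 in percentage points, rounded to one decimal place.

1.1

Numerator = 313 + 21 = 334
Denominator = 313 + 21 + 228 + 129 + 48 + 177 = 916
RR2 = 334 / 916 = 0.3646
Eligible (known) = 313 + 21 + 228 + 129 + 48 = 739
e = 739 / (739 + 136) = 739 / 875 = 0.8446
e × U = 0.8446 × 177 = 149.49
Denominator = 739 + 149.49 = 888.49
RR4 = 334 / 888.49 = 0.3759
Difference = 37.59 − 36.46 = 1.13 percentage points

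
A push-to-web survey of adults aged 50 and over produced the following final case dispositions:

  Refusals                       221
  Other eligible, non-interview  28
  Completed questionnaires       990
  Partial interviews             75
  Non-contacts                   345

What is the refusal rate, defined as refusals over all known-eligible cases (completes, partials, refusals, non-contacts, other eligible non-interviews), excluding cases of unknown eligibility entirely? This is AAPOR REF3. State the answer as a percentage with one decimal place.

Top = 221
Denominator = 990 + 75 + 221 + 345 + 28 = 1659
REF3 = 221 / 1659 = 0.1332

13.3%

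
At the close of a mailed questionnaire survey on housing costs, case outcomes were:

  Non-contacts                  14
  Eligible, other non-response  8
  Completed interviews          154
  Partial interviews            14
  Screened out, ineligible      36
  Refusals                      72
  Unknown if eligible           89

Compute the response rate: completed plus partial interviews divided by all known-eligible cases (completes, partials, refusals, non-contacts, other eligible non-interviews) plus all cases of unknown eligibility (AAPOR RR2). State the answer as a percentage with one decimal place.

Top = 154 + 14 = 168
Denom = 154 + 14 + 72 + 14 + 8 + 89 = 351
RR2 = 168 / 351 = 0.4786

47.9%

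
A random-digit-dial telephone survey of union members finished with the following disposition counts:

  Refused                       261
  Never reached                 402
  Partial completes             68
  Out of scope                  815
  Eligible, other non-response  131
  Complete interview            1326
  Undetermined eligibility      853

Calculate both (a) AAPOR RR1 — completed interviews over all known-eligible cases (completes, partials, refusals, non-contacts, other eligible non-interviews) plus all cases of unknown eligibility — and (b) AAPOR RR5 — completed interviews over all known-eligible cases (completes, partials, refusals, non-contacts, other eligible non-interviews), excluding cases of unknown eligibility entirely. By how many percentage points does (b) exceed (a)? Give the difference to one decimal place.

Top → 1326
Denominator → 1326 + 68 + 261 + 402 + 131 + 853 = 3041
RR1 = 1326 / 3041 = 0.4360
Denominator → 1326 + 68 + 261 + 402 + 131 = 2188
RR5 = 1326 / 2188 = 0.6060
Difference = 60.60 − 43.60 = 17.00 percentage points

17.0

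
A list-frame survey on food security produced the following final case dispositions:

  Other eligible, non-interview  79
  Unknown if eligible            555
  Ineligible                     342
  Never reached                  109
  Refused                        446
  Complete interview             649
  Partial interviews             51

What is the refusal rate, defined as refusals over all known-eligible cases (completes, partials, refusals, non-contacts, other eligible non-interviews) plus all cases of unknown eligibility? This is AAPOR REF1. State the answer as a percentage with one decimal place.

23.6%

Num = 446
Denom = 649 + 51 + 446 + 109 + 79 + 555 = 1889
REF1 = 446 / 1889 = 0.2361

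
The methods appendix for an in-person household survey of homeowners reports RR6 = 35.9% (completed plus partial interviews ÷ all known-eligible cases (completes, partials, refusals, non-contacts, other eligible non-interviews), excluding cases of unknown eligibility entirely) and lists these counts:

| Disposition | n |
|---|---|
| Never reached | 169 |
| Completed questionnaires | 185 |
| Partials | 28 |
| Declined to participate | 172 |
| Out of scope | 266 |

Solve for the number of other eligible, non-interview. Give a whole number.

39

Top = 185 + 28 = 213
RR6 = 213 / D = 0.359
D = 213 / 0.359 = 593.3
Remaining denominator categories sum to 554
other eligible, non-interview = 593.3 − 554 ≈ 39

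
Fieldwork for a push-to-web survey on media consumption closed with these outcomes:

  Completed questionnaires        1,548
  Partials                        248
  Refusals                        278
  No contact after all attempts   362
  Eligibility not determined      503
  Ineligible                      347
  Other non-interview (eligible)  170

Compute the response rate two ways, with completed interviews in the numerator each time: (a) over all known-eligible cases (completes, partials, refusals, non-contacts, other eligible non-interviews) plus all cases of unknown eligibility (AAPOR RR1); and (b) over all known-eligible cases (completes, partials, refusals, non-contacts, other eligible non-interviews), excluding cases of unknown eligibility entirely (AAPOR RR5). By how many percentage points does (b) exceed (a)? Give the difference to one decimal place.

Num → 1548
Base → 1548 + 248 + 278 + 362 + 170 + 503 = 3109
RR1 = 1548 / 3109 = 0.4979
Base → 1548 + 248 + 278 + 362 + 170 = 2606
RR5 = 1548 / 2606 = 0.5940
Difference = 59.40 − 49.79 = 9.61 percentage points

9.6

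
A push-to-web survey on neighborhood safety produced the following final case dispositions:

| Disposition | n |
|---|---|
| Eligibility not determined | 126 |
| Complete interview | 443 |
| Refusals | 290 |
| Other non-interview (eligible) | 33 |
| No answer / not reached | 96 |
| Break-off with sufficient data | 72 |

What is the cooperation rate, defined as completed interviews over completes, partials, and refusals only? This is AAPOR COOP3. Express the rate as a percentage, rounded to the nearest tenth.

Numerator: 443
Denominator: 443 + 72 + 290 = 805
COOP3 = 443 / 805 = 0.5503

55.0%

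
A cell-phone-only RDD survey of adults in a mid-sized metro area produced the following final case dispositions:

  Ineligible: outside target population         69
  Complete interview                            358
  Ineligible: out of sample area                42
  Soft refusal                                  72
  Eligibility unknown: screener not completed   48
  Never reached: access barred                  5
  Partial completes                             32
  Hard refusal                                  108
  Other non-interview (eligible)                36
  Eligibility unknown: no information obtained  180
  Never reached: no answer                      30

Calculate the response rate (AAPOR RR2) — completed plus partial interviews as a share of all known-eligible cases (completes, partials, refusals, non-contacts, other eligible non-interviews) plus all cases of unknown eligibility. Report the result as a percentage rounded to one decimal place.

44.9%

Declined to participate = 108 + 72 = 180
Non-contacts = 30 + 5 = 35
Unknown if eligible = 48 + 180 = 228
Screened out, ineligible = 69 + 42 = 111
Numerator: 358 + 32 = 390
Denominator: 358 + 32 + 180 + 35 + 36 + 228 = 869
RR2 = 390 / 869 = 0.4488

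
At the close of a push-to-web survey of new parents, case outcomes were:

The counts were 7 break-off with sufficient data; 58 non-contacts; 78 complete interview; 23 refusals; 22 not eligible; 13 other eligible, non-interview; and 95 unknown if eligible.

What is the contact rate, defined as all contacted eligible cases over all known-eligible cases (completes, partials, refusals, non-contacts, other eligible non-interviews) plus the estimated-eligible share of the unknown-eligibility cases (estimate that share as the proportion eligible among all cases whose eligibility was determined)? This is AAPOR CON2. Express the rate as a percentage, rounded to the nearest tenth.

Top → 78 + 7 + 23 + 13 = 121
Known eligible → 78 + 7 + 23 + 58 + 13 = 179
e = 179 / (179 + 22) = 179 / 201 = 0.8905
Eligible share of unknowns → 0.8905 × 95 = 84.60
Denominator → 179 + 84.60 = 263.60
CON2 = 121 / 263.60 = 0.4590

45.9%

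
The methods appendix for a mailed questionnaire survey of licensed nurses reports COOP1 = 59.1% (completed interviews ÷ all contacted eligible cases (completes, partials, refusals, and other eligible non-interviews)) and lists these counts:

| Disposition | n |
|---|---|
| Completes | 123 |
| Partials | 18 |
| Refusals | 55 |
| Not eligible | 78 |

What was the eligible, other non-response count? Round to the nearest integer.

COOP1 = 123 / D = 0.591
D = 123 / 0.591 = 208.1
Remaining denominator categories sum to 196
eligible, other non-response = 208.1 − 196 ≈ 12

12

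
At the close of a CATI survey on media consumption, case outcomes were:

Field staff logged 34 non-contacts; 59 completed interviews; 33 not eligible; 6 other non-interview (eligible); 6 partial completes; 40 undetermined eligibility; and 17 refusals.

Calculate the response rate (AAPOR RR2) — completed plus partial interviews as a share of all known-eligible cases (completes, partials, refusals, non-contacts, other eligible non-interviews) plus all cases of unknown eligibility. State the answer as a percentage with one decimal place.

40.1%

Top = 59 + 6 = 65
Base = 59 + 6 + 17 + 34 + 6 + 40 = 162
RR2 = 65 / 162 = 0.4012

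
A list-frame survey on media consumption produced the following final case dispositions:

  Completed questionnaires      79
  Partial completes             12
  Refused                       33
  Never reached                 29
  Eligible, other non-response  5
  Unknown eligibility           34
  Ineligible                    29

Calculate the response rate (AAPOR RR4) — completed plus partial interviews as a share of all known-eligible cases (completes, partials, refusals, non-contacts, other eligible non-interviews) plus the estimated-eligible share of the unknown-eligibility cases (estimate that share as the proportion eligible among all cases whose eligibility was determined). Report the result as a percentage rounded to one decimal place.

48.7%

Num: 79 + 12 = 91
Known eligible: 79 + 12 + 33 + 29 + 5 = 158
e = 158 / (158 + 29) = 158 / 187 = 0.8449
e × U: 0.8449 × 34 = 28.73
Base: 158 + 28.73 = 186.73
RR4 = 91 / 186.73 = 0.4873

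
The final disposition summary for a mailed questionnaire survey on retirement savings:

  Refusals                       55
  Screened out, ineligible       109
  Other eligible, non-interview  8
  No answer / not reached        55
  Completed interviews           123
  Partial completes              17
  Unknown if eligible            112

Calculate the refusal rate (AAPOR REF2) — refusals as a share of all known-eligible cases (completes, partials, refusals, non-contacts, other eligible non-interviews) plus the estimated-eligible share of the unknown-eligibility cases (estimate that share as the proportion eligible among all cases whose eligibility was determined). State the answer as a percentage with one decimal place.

Num → 55
Eligible (known) → 123 + 17 + 55 + 55 + 8 = 258
e = 258 / (258 + 109) = 258 / 367 = 0.7030
Eligible share of unknowns → 0.7030 × 112 = 78.74
Denominator → 258 + 78.74 = 336.74
REF2 = 55 / 336.74 = 0.1633

16.3%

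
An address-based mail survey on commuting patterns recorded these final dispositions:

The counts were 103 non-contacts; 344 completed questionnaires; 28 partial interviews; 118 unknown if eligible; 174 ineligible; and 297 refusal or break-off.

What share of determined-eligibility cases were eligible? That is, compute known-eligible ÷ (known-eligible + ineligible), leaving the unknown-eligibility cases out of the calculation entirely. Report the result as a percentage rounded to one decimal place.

81.6%

Eligible (known): 344 + 28 + 297 + 103 = 772
e = 772 / (772 + 174) = 772 / 946 = 0.8161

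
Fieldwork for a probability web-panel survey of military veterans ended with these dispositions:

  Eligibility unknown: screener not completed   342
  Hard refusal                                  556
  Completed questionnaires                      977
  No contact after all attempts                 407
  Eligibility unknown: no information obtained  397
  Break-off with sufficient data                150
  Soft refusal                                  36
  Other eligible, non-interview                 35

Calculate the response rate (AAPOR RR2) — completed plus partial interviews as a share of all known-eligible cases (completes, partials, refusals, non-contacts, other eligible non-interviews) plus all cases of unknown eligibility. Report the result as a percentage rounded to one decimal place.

Refused = 556 + 36 = 592
Eligibility not determined = 342 + 397 = 739
Numerator = 977 + 150 = 1127
Denominator = 977 + 150 + 592 + 407 + 35 + 739 = 2900
RR2 = 1127 / 2900 = 0.3886

38.9%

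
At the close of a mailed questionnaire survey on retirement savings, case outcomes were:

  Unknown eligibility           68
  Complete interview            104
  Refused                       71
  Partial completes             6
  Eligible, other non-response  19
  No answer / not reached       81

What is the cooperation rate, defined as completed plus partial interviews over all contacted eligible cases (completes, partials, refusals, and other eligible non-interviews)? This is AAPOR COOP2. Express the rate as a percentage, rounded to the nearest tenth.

Top → 104 + 6 = 110
Denom → 104 + 6 + 71 + 19 = 200
COOP2 = 110 / 200 = 0.5500

55.0%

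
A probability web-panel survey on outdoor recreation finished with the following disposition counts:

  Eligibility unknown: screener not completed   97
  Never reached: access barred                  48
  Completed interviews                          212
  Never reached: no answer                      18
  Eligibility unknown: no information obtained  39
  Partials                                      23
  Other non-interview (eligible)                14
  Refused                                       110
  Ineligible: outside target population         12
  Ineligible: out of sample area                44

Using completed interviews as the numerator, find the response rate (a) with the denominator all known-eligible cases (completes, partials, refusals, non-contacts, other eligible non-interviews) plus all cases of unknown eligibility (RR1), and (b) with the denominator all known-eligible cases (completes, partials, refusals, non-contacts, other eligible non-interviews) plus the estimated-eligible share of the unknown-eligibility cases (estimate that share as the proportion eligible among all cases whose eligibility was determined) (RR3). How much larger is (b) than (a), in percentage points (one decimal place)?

No contact after all attempts = 18 + 48 = 66
Unknown eligibility = 97 + 39 = 136
Out of scope = 12 + 44 = 56
Top = 212
Base = 212 + 23 + 110 + 66 + 14 + 136 = 561
RR1 = 212 / 561 = 0.3779
Determined eligible = 212 + 23 + 110 + 66 + 14 = 425
e = 425 / (425 + 56) = 425 / 481 = 0.8836
Estimated eligible among unknowns = 0.8836 × 136 = 120.17
Base = 425 + 120.17 = 545.17
RR3 = 212 / 545.17 = 0.3889
Difference = 38.89 − 37.79 = 1.10 percentage points

1.1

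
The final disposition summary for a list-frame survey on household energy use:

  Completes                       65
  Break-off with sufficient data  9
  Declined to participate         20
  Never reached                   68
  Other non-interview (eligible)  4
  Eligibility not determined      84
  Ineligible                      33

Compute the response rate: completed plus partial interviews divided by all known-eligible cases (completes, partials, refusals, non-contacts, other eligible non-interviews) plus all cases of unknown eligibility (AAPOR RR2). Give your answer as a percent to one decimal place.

29.6%

Top: 65 + 9 = 74
Base: 65 + 9 + 20 + 68 + 4 + 84 = 250
RR2 = 74 / 250 = 0.2960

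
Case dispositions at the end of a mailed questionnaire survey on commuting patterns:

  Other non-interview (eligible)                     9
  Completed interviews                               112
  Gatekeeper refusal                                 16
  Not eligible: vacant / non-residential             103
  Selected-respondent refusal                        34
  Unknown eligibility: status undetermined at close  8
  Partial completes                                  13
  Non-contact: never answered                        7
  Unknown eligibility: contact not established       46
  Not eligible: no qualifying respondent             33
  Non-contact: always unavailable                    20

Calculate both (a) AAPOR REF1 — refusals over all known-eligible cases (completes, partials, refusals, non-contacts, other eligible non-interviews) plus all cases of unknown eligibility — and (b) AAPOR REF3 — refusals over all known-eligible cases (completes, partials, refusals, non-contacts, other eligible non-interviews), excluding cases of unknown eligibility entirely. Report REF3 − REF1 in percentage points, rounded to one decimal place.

4.8

Refusals = 16 + 34 = 50
No answer / not reached = 7 + 20 = 27
Undetermined eligibility = 46 + 8 = 54
Out of scope = 33 + 103 = 136
Top → 50
Denominator → 112 + 13 + 50 + 27 + 9 + 54 = 265
REF1 = 50 / 265 = 0.1887
Denominator → 112 + 13 + 50 + 27 + 9 = 211
REF3 = 50 / 211 = 0.2370
Difference = 23.70 − 18.87 = 4.83 percentage points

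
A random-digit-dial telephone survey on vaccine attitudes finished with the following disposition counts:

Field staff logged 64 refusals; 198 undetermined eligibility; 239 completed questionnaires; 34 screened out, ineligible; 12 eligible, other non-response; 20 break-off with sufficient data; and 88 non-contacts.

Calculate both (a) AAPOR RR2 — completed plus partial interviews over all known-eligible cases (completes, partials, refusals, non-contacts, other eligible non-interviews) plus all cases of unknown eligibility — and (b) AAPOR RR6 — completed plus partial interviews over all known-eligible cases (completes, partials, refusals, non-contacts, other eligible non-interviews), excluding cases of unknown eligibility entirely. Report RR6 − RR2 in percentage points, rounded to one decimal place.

Num: 239 + 20 = 259
Denominator: 239 + 20 + 64 + 88 + 12 + 198 = 621
RR2 = 259 / 621 = 0.4171
Denominator: 239 + 20 + 64 + 88 + 12 = 423
RR6 = 259 / 423 = 0.6123
Difference = 61.23 − 41.71 = 19.52 percentage points

19.5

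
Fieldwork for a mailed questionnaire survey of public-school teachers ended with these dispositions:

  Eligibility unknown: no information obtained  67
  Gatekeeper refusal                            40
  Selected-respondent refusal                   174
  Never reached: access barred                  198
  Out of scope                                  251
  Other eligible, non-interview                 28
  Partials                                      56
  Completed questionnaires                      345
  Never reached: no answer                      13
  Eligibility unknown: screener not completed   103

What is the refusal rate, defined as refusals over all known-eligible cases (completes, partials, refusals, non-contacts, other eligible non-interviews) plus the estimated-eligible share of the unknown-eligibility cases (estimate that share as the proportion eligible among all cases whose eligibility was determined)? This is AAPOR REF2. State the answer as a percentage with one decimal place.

21.7%

Refused = 40 + 174 = 214
No contact after all attempts = 13 + 198 = 211
Eligibility not determined = 103 + 67 = 170
Num: 214
Determined eligible: 345 + 56 + 214 + 211 + 28 = 854
e = 854 / (854 + 251) = 854 / 1105 = 0.7729
e × U: 0.7729 × 170 = 131.39
Denominator: 854 + 131.39 = 985.39
REF2 = 214 / 985.39 = 0.2172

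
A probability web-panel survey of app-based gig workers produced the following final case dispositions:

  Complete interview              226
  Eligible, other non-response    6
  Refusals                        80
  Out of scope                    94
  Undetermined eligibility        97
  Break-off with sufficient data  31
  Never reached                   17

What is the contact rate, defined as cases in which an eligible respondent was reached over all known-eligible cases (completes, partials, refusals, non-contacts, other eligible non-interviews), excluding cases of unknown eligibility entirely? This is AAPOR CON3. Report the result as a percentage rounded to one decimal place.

Top → 226 + 31 + 80 + 6 = 343
Base → 226 + 31 + 80 + 17 + 6 = 360
CON3 = 343 / 360 = 0.9528

95.3%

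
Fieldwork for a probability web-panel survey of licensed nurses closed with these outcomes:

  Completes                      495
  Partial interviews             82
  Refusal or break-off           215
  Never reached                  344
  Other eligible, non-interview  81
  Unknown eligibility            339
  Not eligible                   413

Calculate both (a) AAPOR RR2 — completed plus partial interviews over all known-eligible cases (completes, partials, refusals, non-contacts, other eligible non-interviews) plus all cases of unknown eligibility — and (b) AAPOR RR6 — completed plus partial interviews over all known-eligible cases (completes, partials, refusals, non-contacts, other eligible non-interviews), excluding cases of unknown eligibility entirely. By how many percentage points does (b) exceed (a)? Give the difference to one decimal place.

10.3

Top → 495 + 82 = 577
Base → 495 + 82 + 215 + 344 + 81 + 339 = 1556
RR2 = 577 / 1556 = 0.3708
Base → 495 + 82 + 215 + 344 + 81 = 1217
RR6 = 577 / 1217 = 0.4741
Difference = 47.41 − 37.08 = 10.33 percentage points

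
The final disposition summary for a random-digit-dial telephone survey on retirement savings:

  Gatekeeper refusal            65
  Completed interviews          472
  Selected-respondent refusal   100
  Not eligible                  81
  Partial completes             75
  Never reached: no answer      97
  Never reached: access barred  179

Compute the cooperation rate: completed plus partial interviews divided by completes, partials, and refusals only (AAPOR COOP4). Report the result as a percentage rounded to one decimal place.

Refusal or break-off = 65 + 100 = 165
Never reached = 97 + 179 = 276
Numerator → 472 + 75 = 547
Base → 472 + 75 + 165 = 712
COOP4 = 547 / 712 = 0.7683

76.8%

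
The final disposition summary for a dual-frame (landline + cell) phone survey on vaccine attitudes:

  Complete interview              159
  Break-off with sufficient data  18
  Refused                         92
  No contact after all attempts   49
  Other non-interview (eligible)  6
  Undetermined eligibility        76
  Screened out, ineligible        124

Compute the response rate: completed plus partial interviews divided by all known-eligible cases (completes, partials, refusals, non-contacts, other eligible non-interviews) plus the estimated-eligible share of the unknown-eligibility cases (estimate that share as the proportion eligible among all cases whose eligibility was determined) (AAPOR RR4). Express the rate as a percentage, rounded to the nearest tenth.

Numerator: 159 + 18 = 177
Known eligible: 159 + 18 + 92 + 49 + 6 = 324
e = 324 / (324 + 124) = 324 / 448 = 0.7232
Estimated eligible among unknowns: 0.7232 × 76 = 54.96
Denom: 324 + 54.96 = 378.96
RR4 = 177 / 378.96 = 0.4671

46.7%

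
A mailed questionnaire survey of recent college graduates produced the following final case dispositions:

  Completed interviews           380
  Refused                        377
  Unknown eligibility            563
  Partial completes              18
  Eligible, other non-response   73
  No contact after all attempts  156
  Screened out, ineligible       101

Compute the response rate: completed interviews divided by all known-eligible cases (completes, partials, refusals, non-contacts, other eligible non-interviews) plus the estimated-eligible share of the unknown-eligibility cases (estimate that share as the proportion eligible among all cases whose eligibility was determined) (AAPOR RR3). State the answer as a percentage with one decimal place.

Num = 380
Determined eligible = 380 + 18 + 377 + 156 + 73 = 1004
e = 1004 / (1004 + 101) = 1004 / 1105 = 0.9086
Eligible share of unknowns = 0.9086 × 563 = 511.54
Denominator = 1004 + 511.54 = 1515.54
RR3 = 380 / 1515.54 = 0.2507

25.1%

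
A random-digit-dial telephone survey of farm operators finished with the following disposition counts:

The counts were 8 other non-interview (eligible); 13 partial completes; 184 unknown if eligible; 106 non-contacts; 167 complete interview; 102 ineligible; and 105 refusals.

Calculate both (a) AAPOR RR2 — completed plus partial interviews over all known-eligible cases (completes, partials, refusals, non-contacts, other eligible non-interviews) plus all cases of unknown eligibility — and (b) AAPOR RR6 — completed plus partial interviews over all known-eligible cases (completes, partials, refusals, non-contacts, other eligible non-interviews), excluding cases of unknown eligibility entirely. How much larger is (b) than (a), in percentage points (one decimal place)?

Numerator → 167 + 13 = 180
Denom → 167 + 13 + 105 + 106 + 8 + 184 = 583
RR2 = 180 / 583 = 0.3087
Denom → 167 + 13 + 105 + 106 + 8 = 399
RR6 = 180 / 399 = 0.4511
Difference = 45.11 − 30.87 = 14.24 percentage points

14.2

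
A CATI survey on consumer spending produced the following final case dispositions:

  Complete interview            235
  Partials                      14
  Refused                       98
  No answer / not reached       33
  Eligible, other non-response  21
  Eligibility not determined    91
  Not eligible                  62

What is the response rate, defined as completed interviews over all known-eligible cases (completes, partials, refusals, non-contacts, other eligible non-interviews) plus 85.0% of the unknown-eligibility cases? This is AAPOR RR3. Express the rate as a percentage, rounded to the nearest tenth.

Top = 235
Known eligible = 235 + 14 + 98 + 33 + 21 = 401
Estimated eligible among unknowns = 0.8500 × 91 = 77.35
Base = 401 + 77.35 = 478.35
RR3 = 235 / 478.35 = 0.4913

49.1%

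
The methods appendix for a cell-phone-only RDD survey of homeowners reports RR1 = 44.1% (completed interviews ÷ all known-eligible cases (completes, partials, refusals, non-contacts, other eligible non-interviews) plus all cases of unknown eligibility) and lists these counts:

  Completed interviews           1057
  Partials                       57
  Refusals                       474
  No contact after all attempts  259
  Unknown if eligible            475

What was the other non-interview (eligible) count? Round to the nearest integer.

RR1 = 1057 / D = 0.441
D = 1057 / 0.441 = 2396.8
Rest of base = 2322
other non-interview (eligible) = 2396.8 − 2322 ≈ 75

75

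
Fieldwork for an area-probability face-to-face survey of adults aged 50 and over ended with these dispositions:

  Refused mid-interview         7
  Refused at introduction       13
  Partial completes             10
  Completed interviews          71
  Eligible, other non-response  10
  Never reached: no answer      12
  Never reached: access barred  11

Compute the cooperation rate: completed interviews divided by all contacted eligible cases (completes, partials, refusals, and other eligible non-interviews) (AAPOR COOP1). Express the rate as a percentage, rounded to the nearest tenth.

64.0%

Declined to participate = 13 + 7 = 20
Never reached = 12 + 11 = 23
Top = 71
Base = 71 + 10 + 20 + 10 = 111
COOP1 = 71 / 111 = 0.6396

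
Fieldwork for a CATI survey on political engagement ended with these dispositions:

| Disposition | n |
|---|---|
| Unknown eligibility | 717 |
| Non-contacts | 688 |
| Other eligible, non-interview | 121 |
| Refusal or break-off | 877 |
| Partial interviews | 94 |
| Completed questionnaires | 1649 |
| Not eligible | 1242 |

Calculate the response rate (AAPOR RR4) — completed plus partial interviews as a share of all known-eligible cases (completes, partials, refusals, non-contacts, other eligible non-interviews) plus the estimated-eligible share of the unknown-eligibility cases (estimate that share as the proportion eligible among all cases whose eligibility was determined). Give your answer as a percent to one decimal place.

Num = 1649 + 94 = 1743
Known eligible = 1649 + 94 + 877 + 688 + 121 = 3429
e = 3429 / (3429 + 1242) = 3429 / 4671 = 0.7341
Eligible share of unknowns = 0.7341 × 717 = 526.35
Base = 3429 + 526.35 = 3955.35
RR4 = 1743 / 3955.35 = 0.4407

44.1%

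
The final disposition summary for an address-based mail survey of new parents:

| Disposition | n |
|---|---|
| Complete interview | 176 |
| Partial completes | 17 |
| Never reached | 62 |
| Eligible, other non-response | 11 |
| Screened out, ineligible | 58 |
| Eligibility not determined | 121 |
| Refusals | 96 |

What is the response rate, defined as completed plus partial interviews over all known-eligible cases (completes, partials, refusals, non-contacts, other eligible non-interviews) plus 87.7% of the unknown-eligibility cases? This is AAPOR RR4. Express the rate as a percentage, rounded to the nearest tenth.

41.2%

Numerator: 176 + 17 = 193
Determined eligible: 176 + 17 + 96 + 62 + 11 = 362
Eligible share of unknowns: 0.8770 × 121 = 106.12
Denominator: 362 + 106.12 = 468.12
RR4 = 193 / 468.12 = 0.4123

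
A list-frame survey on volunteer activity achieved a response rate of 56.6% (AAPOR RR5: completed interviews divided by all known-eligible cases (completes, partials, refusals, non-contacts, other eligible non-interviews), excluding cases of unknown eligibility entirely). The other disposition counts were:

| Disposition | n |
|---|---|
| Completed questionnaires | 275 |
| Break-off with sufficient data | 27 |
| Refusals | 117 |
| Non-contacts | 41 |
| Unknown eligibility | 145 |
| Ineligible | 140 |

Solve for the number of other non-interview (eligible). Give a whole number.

RR5 = 275 / D = 0.566
D = 275 / 0.566 = 485.9
Remaining denominator categories sum to 460
other non-interview (eligible) = 485.9 − 460 ≈ 26

26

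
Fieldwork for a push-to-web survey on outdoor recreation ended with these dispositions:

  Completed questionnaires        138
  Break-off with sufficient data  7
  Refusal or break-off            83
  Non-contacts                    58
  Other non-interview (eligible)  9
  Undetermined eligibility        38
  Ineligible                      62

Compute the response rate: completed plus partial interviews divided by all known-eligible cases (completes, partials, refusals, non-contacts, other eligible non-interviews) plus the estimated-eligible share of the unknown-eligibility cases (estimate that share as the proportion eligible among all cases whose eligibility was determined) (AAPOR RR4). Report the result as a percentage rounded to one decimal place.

44.4%

Numerator: 138 + 7 = 145
Known eligible: 138 + 7 + 83 + 58 + 9 = 295
e = 295 / (295 + 62) = 295 / 357 = 0.8263
Estimated eligible among unknowns: 0.8263 × 38 = 31.40
Base: 295 + 31.40 = 326.40
RR4 = 145 / 326.40 = 0.4442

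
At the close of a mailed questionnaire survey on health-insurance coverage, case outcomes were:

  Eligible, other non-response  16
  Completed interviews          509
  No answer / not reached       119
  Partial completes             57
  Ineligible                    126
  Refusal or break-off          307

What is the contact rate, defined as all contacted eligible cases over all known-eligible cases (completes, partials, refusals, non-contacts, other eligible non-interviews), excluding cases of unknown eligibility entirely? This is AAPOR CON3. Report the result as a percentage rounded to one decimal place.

88.2%

Num → 509 + 57 + 307 + 16 = 889
Denom → 509 + 57 + 307 + 119 + 16 = 1008
CON3 = 889 / 1008 = 0.8819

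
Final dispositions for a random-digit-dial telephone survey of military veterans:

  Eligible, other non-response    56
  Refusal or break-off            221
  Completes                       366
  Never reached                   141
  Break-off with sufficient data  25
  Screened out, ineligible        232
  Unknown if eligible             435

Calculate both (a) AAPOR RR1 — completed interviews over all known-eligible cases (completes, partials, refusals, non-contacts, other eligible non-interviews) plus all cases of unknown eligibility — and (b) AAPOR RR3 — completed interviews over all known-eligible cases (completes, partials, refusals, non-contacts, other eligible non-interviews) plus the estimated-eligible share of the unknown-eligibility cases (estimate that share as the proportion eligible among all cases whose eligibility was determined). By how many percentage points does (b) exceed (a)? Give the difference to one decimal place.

2.5

Numerator → 366
Denominator → 366 + 25 + 221 + 141 + 56 + 435 = 1244
RR1 = 366 / 1244 = 0.2942
Known eligible → 366 + 25 + 221 + 141 + 56 = 809
e = 809 / (809 + 232) = 809 / 1041 = 0.7771
Estimated eligible among unknowns → 0.7771 × 435 = 338.04
Denominator → 809 + 338.04 = 1147.04
RR3 = 366 / 1147.04 = 0.3191
Difference = 31.91 − 29.42 = 2.49 percentage points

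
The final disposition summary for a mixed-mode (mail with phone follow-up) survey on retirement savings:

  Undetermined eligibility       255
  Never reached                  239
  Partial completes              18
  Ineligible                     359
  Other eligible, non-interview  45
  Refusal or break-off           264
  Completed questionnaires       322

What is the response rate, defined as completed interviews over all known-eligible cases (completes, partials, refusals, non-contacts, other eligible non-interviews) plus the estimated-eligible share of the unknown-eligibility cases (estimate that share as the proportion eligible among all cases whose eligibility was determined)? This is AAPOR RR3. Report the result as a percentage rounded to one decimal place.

Top = 322
Eligible (known) = 322 + 18 + 264 + 239 + 45 = 888
e = 888 / (888 + 359) = 888 / 1247 = 0.7121
Eligible share of unknowns = 0.7121 × 255 = 181.59
Denominator = 888 + 181.59 = 1069.59
RR3 = 322 / 1069.59 = 0.3010

30.1%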